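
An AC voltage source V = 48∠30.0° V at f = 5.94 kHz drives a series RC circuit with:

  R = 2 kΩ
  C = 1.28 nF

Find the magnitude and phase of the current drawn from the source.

Step 1 — Angular frequency: ω = 2π·f = 2π·5940 = 3.732e+04 rad/s.
Step 2 — Component impedances:
  R: Z = R = 2000 Ω
  C: Z = 1/(jωC) = -j/(ω·C) = 0 - j2.093e+04 Ω
Step 3 — Series combination: Z_total = R + C = 2000 - j2.093e+04 Ω = 2.103e+04∠-84.5° Ω.
Step 4 — Source phasor: V = 48∠30.0° V = 41.57 + j24 V.
Step 5 — Ohm's law: I = V / Z_total = (41.57 + j24) / (2000 - j2.093e+04) = -0.0009481 + j0.002076 A.
Step 6 — Convert to polar: |I| = 0.002283 A, ∠I = 114.5°.

I = 0.002283∠114.5° A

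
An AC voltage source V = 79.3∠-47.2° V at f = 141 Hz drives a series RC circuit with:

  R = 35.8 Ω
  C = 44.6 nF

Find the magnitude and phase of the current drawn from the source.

Step 1 — Angular frequency: ω = 2π·f = 2π·141 = 885.9 rad/s.
Step 2 — Component impedances:
  R: Z = R = 35.8 Ω
  C: Z = 1/(jωC) = -j/(ω·C) = 0 - j2.531e+04 Ω
Step 3 — Series combination: Z_total = R + C = 35.8 - j2.531e+04 Ω = 2.531e+04∠-89.9° Ω.
Step 4 — Source phasor: V = 79.3∠-47.2° V = 53.88 - j58.18 V.
Step 5 — Ohm's law: I = V / Z_total = (53.88 - j58.18) / (35.8 - j2.531e+04) = 0.002302 + j0.002126 A.
Step 6 — Convert to polar: |I| = 0.003133 A, ∠I = 42.7°.

I = 0.003133∠42.7° A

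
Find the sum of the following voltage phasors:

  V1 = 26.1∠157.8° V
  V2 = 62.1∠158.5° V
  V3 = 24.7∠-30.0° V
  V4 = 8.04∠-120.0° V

Step 1 — Convert each phasor to rectangular form:
  V1 = 26.1·(cos(157.8°) + j·sin(157.8°)) = -24.17 + j9.862 V
  V2 = 62.1·(cos(158.5°) + j·sin(158.5°)) = -57.78 + j22.76 V
  V3 = 24.7·(cos(-30.0°) + j·sin(-30.0°)) = 21.39 - j12.35 V
  V4 = 8.04·(cos(-120.0°) + j·sin(-120.0°)) = -4.02 - j6.963 V
Step 2 — Sum components: V_total = -64.57 + j13.31 V.
Step 3 — Convert to polar: |V_total| = 65.93 V, ∠V_total = 168.4°.

V_total = 65.93∠168.4° V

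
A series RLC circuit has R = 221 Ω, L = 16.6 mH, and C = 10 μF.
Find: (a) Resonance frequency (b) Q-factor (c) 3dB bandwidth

Step 1 — Resonance: ω₀ = 1/√(LC) = 1/√(0.0166·1e-05) = 2454 rad/s.
Step 2 — f₀ = ω₀/(2π) = 390.6 Hz.
Step 3 — Series Q: Q = ω₀L/R = 2454·0.0166/221 = 0.1844.
Step 4 — Bandwidth: Δω = ω₀/Q = 1.331e+04 rad/s; BW = Δω/(2π) = 2119 Hz.

(a) f₀ = 390.6 Hz  (b) Q = 0.1844  (c) BW = 2119 Hz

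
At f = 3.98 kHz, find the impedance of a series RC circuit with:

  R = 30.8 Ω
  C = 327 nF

Step 1 — Angular frequency: ω = 2π·f = 2π·3980 = 2.501e+04 rad/s.
Step 2 — Component impedances:
  R: Z = R = 30.8 Ω
  C: Z = 1/(jωC) = -j/(ω·C) = 0 - j122.3 Ω
Step 3 — Series combination: Z_total = R + C = 30.8 - j122.3 Ω = 126.1∠-75.9° Ω.

Z = 30.8 - j122.3 Ω = 126.1∠-75.9° Ω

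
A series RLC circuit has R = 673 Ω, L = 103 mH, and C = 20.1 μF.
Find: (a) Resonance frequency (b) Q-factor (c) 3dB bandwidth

Step 1 — Resonance: ω₀ = 1/√(LC) = 1/√(0.103·2.01e-05) = 695 rad/s.
Step 2 — f₀ = ω₀/(2π) = 110.6 Hz.
Step 3 — Series Q: Q = ω₀L/R = 695·0.103/673 = 0.1064.
Step 4 — Bandwidth: Δω = ω₀/Q = 6534 rad/s; BW = Δω/(2π) = 1040 Hz.

(a) f₀ = 110.6 Hz  (b) Q = 0.1064  (c) BW = 1040 Hz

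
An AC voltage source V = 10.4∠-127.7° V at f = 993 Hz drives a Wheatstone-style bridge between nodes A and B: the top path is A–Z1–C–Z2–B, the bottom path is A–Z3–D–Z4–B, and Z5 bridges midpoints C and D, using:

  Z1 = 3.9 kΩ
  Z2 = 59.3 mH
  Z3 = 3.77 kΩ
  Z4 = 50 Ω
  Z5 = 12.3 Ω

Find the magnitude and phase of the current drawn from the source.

Step 1 — Angular frequency: ω = 2π·f = 2π·993 = 6239 rad/s.
Step 2 — Component impedances:
  Z1: Z = R = 3900 Ω
  Z2: Z = jωL = j·6239·0.0593 = 0 + j370 Ω
  Z3: Z = R = 3770 Ω
  Z4: Z = R = 50 Ω
  Z5: Z = R = 12.3 Ω
Step 3 — Bridge requires nodal analysis (the Z5 bridge couples midpoints C and D, so the two paths cannot be reduced to a simple series/parallel combination). Setting node B to ground and injecting 1 A at node A, the 3-node admittance system at A, C, D solves to V_A = Z_AB = 1969 + j8.253 Ω = 1969∠0.2° Ω.
Step 4 — Source phasor: V = 10.4∠-127.7° V = -6.36 - j8.229 V.
Step 5 — Ohm's law: I = V / Z_total = (-6.36 - j8.229) / (1969 + j8.253) = -0.003248 - j0.004167 A.
Step 6 — Convert to polar: |I| = 0.005283 A, ∠I = -127.9°.

I = 0.005283∠-127.9° A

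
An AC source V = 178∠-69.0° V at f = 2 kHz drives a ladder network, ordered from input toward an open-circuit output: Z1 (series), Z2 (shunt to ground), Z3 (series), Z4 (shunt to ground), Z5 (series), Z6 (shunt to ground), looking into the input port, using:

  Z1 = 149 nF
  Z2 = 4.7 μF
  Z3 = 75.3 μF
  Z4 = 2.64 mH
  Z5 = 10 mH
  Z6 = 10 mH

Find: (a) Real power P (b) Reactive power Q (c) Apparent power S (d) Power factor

Step 1 — Angular frequency: ω = 2π·f = 2π·2000 = 1.257e+04 rad/s.
Step 2 — Component impedances:
  Z1: Z = 1/(jωC) = -j/(ω·C) = 0 - j534.1 Ω
  Z2: Z = 1/(jωC) = -j/(ω·C) = 0 - j16.93 Ω
  Z3: Z = 1/(jωC) = -j/(ω·C) = 0 - j1.057 Ω
  Z4: Z = jωL = j·1.257e+04·0.00264 = 0 + j33.18 Ω
  Z5: Z = jωL = j·1.257e+04·0.01 = 0 + j125.7 Ω
  Z6: Z = jωL = j·1.257e+04·0.01 = 0 + j125.7 Ω
Step 3 — Ladder network (open output): work backward from the far end, alternating series and parallel combinations. Z_in = 0 - j576.3 Ω = 576.3∠-90.0° Ω.
Step 4 — Source phasor: V = 178∠-69.0° V = 63.79 - j166.2 V.
Step 5 — Current: I = V / Z = 0.2883 + j0.1107 A = 0.3088∠21.0° A.
Step 6 — Complex power: S = V·I* = 0 - j54.97 VA.
Step 7 — Real power: P = Re(S) = 0 W.
Step 8 — Reactive power: Q = Im(S) = -54.97 VAR.
Step 9 — Apparent power: |S| = 54.97 VA.
Step 10 — Power factor: PF = P/|S| = 0 (leading).

(a) P = 0 W  (b) Q = -54.97 VAR  (c) S = 54.97 VA  (d) PF = 0 (leading)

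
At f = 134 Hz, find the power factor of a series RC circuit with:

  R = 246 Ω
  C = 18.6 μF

Step 1 — Angular frequency: ω = 2π·f = 2π·134 = 841.9 rad/s.
Step 2 — Component impedances:
  R: Z = R = 246 Ω
  C: Z = 1/(jωC) = -j/(ω·C) = 0 - j63.86 Ω
Step 3 — Series combination: Z_total = R + C = 246 - j63.86 Ω = 254.2∠-14.6° Ω.
Step 4 — Power factor: PF = cos(φ) = Re(Z)/|Z| = 246/254.15 = 0.9679.
Step 5 — Type: Im(Z) = -63.86 ⇒ leading (phase φ = -14.6°).

PF = 0.9679 (leading, φ = -14.6°)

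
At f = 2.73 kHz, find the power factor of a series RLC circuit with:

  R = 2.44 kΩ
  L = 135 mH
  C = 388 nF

Step 1 — Angular frequency: ω = 2π·f = 2π·2730 = 1.715e+04 rad/s.
Step 2 — Component impedances:
  R: Z = R = 2440 Ω
  L: Z = jωL = j·1.715e+04·0.135 = 0 + j2316 Ω
  C: Z = 1/(jωC) = -j/(ω·C) = 0 - j150.3 Ω
Step 3 — Series combination: Z_total = R + L + C = 2440 + j2165 Ω = 3262∠41.6° Ω.
Step 4 — Power factor: PF = cos(φ) = Re(Z)/|Z| = 2440/3262.3 = 0.7479.
Step 5 — Type: Im(Z) = 2165 ⇒ lagging (phase φ = 41.6°).

PF = 0.7479 (lagging, φ = 41.6°)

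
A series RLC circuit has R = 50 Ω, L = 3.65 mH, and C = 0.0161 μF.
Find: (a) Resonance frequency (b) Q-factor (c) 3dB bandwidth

Step 1 — Resonance condition Im(Z)=0 gives ω₀ = 1/√(LC).
Step 2 — ω₀ = 1/√(0.00365·1.61e-08) = 1.304e+05 rad/s.
Step 3 — f₀ = ω₀/(2π) = 2.076e+04 Hz.
Step 4 — Series Q: Q = ω₀L/R = 1.304e+05·0.00365/50 = 9.523.
Step 5 — 3dB bandwidth: Δω = ω₀/Q = 1.37e+04 rad/s; BW = Δω/(2π) = 2180 Hz.

(a) f₀ = 2.076e+04 Hz  (b) Q = 9.523  (c) BW = 2180 Hz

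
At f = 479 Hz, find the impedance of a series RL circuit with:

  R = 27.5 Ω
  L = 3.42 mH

Step 1 — Angular frequency: ω = 2π·f = 2π·479 = 3010 rad/s.
Step 2 — Component impedances:
  R: Z = R = 27.5 Ω
  L: Z = jωL = j·3010·0.00342 = 0 + j10.29 Ω
Step 3 — Series combination: Z_total = R + L = 27.5 + j10.29 Ω = 29.36∠20.5° Ω.

Z = 27.5 + j10.29 Ω = 29.36∠20.5° Ω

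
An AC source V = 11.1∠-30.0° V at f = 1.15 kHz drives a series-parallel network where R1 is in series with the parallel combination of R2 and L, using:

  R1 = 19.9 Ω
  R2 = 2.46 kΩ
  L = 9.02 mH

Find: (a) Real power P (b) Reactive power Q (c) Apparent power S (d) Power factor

Step 1 — Angular frequency: ω = 2π·f = 2π·1150 = 7226 rad/s.
Step 2 — Component impedances:
  R1: Z = R = 19.9 Ω
  R2: Z = R = 2460 Ω
  L: Z = jωL = j·7226·0.00902 = 0 + j65.18 Ω
Step 3 — Parallel branch: R2 || L = 1/(1/R2 + 1/L) = 1.726 + j65.13 Ω.
Step 4 — Series with R1: Z_total = R1 + (R2 || L) = 21.63 + j65.13 Ω = 68.63∠71.6° Ω.
Step 5 — Source phasor: V = 11.1∠-30.0° V = 9.613 - j5.55 V.
Step 6 — Current: I = V / Z = -0.03261 - j0.1584 A = 0.1617∠-101.6° A.
Step 7 — Complex power: S = V·I* = 0.5658 + j1.704 VA.
Step 8 — Real power: P = Re(S) = 0.5658 W.
Step 9 — Reactive power: Q = Im(S) = 1.704 VAR.
Step 10 — Apparent power: |S| = 1.795 VA.
Step 11 — Power factor: PF = P/|S| = 0.3151 (lagging).

(a) P = 0.5658 W  (b) Q = 1.704 VAR  (c) S = 1.795 VA  (d) PF = 0.3151 (lagging)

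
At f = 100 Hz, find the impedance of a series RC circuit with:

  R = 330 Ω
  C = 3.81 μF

Step 1 — Angular frequency: ω = 2π·f = 2π·100 = 628.3 rad/s.
Step 2 — Component impedances:
  R: Z = R = 330 Ω
  C: Z = 1/(jωC) = -j/(ω·C) = 0 - j417.7 Ω
Step 3 — Series combination: Z_total = R + C = 330 - j417.7 Ω = 532.4∠-51.7° Ω.

Z = 330 - j417.7 Ω = 532.4∠-51.7° Ω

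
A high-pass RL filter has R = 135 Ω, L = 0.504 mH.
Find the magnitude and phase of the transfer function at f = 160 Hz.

Step 1 — Angular frequency: ω = 2π·160 = 1005 rad/s.
Step 2 — Transfer function: H(jω) = jωL/(R + jωL).
Step 3 — Numerator jωL = j·0.5067; denominator R + jωL = 135 + j0.5067.
Step 4 — H = 1.409e-05 + j0.003753.
Step 5 — Magnitude: |H| = 0.003753 (-48.5 dB); phase: φ = 89.8°.

|H| = 0.003753 (-48.5 dB), φ = 89.8°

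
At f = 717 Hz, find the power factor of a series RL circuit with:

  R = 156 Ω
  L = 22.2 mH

Step 1 — Angular frequency: ω = 2π·f = 2π·717 = 4505 rad/s.
Step 2 — Component impedances:
  R: Z = R = 156 Ω
  L: Z = jωL = j·4505·0.0222 = 0 + j100 Ω
Step 3 — Series combination: Z_total = R + L = 156 + j100 Ω = 185.3∠32.7° Ω.
Step 4 — Power factor: PF = cos(φ) = Re(Z)/|Z| = 156/185.31 = 0.8418.
Step 5 — Type: Im(Z) = 100 ⇒ lagging (phase φ = 32.7°).

PF = 0.8418 (lagging, φ = 32.7°)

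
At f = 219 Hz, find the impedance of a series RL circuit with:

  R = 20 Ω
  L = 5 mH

Step 1 — Angular frequency: ω = 2π·f = 2π·219 = 1376 rad/s.
Step 2 — Component impedances:
  R: Z = R = 20 Ω
  L: Z = jωL = j·1376·0.005 = 0 + j6.88 Ω
Step 3 — Series combination: Z_total = R + L = 20 + j6.88 Ω = 21.15∠19.0° Ω.

Z = 20 + j6.88 Ω = 21.15∠19.0° Ω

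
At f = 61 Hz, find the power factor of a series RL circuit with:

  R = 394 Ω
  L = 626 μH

Step 1 — Angular frequency: ω = 2π·f = 2π·61 = 383.3 rad/s.
Step 2 — Component impedances:
  R: Z = R = 394 Ω
  L: Z = jωL = j·383.3·0.000626 = 0 + j0.2399 Ω
Step 3 — Series combination: Z_total = R + L = 394 + j0.2399 Ω = 394∠0.0° Ω.
Step 4 — Power factor: PF = cos(φ) = Re(Z)/|Z| = 394/394 = 1.
Step 5 — Type: Im(Z) = 0.2399 ⇒ lagging (phase φ = 0.0°).

PF = 1 (lagging, φ = 0.0°)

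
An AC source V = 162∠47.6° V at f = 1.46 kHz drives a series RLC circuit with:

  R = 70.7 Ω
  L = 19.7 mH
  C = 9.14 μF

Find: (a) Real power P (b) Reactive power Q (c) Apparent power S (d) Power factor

Step 1 — Angular frequency: ω = 2π·f = 2π·1460 = 9173 rad/s.
Step 2 — Component impedances:
  R: Z = R = 70.7 Ω
  L: Z = jωL = j·9173·0.0197 = 0 + j180.7 Ω
  C: Z = 1/(jωC) = -j/(ω·C) = 0 - j11.93 Ω
Step 3 — Series combination: Z_total = R + L + C = 70.7 + j168.8 Ω = 183∠67.3° Ω.
Step 4 — Source phasor: V = 162∠47.6° V = 109.2 + j119.6 V.
Step 5 — Current: I = V / Z = 0.8336 - j0.298 A = 0.8853∠-19.7° A.
Step 6 — Complex power: S = V·I* = 55.41 + j132.3 VA.
Step 7 — Real power: P = Re(S) = 55.41 W.
Step 8 — Reactive power: Q = Im(S) = 132.3 VAR.
Step 9 — Apparent power: |S| = 143.4 VA.
Step 10 — Power factor: PF = P/|S| = 0.3863 (lagging).

(a) P = 55.41 W  (b) Q = 132.3 VAR  (c) S = 143.4 VA  (d) PF = 0.3863 (lagging)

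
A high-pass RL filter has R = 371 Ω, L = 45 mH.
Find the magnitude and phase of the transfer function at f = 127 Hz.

Step 1 — Angular frequency: ω = 2π·127 = 798 rad/s.
Step 2 — Transfer function: H(jω) = jωL/(R + jωL).
Step 3 — Numerator jωL = j·35.91; denominator R + jωL = 371 + j35.91.
Step 4 — H = 0.009281 + j0.09589.
Step 5 — Magnitude: |H| = 0.09634 (-20.3 dB); phase: φ = 84.5°.

|H| = 0.09634 (-20.3 dB), φ = 84.5°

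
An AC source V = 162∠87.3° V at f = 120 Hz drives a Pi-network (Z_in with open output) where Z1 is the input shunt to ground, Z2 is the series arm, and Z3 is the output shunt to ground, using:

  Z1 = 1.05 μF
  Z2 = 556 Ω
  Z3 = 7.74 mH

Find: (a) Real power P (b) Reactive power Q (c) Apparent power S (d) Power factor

Step 1 — Angular frequency: ω = 2π·f = 2π·120 = 754 rad/s.
Step 2 — Component impedances:
  Z1: Z = 1/(jωC) = -j/(ω·C) = 0 - j1263 Ω
  Z2: Z = R = 556 Ω
  Z3: Z = jωL = j·754·0.00774 = 0 + j5.836 Ω
Step 3 — With open output, the series arm Z2 and the output shunt Z3 appear in series to ground: Z2 + Z3 = 556 + j5.836 Ω.
Step 4 — Parallel with input shunt Z1: Z_in = Z1 || (Z2 + Z3) = 469.4 - j201.7 Ω = 510.9∠-23.3° Ω.
Step 5 — Source phasor: V = 162∠87.3° V = 7.631 + j161.8 V.
Step 6 — Current: I = V / Z = -0.1113 + j0.2969 A = 0.3171∠110.6° A.
Step 7 — Complex power: S = V·I* = 47.2 - j20.28 VA.
Step 8 — Real power: P = Re(S) = 47.2 W.
Step 9 — Reactive power: Q = Im(S) = -20.28 VAR.
Step 10 — Apparent power: |S| = 51.37 VA.
Step 11 — Power factor: PF = P/|S| = 0.9188 (leading).

(a) P = 47.2 W  (b) Q = -20.28 VAR  (c) S = 51.37 VA  (d) PF = 0.9188 (leading)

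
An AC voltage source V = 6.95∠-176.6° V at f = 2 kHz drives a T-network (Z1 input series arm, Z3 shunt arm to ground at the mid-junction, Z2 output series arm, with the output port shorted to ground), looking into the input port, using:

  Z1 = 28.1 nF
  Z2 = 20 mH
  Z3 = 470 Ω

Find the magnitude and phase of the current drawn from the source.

Step 1 — Angular frequency: ω = 2π·f = 2π·2000 = 1.257e+04 rad/s.
Step 2 — Component impedances:
  Z1: Z = 1/(jωC) = -j/(ω·C) = 0 - j2832 Ω
  Z2: Z = jωL = j·1.257e+04·0.02 = 0 + j251.3 Ω
  Z3: Z = R = 470 Ω
Step 3 — With the output port shorted to ground, the output series arm Z2 runs from the junction to ground; the shunt arm Z3 also runs from the junction to ground. They appear in parallel: Z3 || Z2 = 104.5 + j195.4 Ω.
Step 4 — Series with input arm Z1: Z_in = Z1 + (Z3 || Z2) = 104.5 - j2636 Ω = 2639∠-87.7° Ω.
Step 5 — Source phasor: V = 6.95∠-176.6° V = -6.938 - j0.4122 V.
Step 6 — Ohm's law: I = V / Z_total = (-6.938 - j0.4122) / (104.5 - j2636) = 5.194e-05 - j0.002633 A.
Step 7 — Convert to polar: |I| = 0.002634 A, ∠I = -88.9°.

I = 0.002634∠-88.9° A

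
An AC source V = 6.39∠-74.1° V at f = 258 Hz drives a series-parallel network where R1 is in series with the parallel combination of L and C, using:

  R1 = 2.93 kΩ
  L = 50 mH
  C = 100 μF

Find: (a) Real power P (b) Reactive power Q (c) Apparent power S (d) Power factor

Step 1 — Angular frequency: ω = 2π·f = 2π·258 = 1621 rad/s.
Step 2 — Component impedances:
  R1: Z = R = 2930 Ω
  L: Z = jωL = j·1621·0.05 = 0 + j81.05 Ω
  C: Z = 1/(jωC) = -j/(ω·C) = 0 - j6.169 Ω
Step 3 — Parallel branch: L || C = 1/(1/L + 1/C) = 0 - j6.677 Ω.
Step 4 — Series with R1: Z_total = R1 + (L || C) = 2930 - j6.677 Ω = 2930∠-0.1° Ω.
Step 5 — Source phasor: V = 6.39∠-74.1° V = 1.751 - j6.146 V.
Step 6 — Current: I = V / Z = 0.0006023 - j0.002096 A = 0.002181∠-74.0° A.
Step 7 — Complex power: S = V·I* = 0.01394 - j3.176e-05 VA.
Step 8 — Real power: P = Re(S) = 0.01394 W.
Step 9 — Reactive power: Q = Im(S) = -3.176e-05 VAR.
Step 10 — Apparent power: |S| = 0.01394 VA.
Step 11 — Power factor: PF = P/|S| = 1 (leading).

(a) P = 0.01394 W  (b) Q = -3.176e-05 VAR  (c) S = 0.01394 VA  (d) PF = 1 (leading)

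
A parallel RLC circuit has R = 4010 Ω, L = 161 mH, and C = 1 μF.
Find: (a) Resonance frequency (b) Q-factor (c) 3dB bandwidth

Step 1 — Resonance: ω₀ = 1/√(LC) = 1/√(0.161·1e-06) = 2492 rad/s.
Step 2 — f₀ = ω₀/(2π) = 396.6 Hz.
Step 3 — Parallel Q: Q = R/(ω₀L) = 4010/(2492·0.161) = 9.994.
Step 4 — Bandwidth: Δω = ω₀/Q = 249.4 rad/s; BW = Δω/(2π) = 39.69 Hz.

(a) f₀ = 396.6 Hz  (b) Q = 9.994  (c) BW = 39.69 Hz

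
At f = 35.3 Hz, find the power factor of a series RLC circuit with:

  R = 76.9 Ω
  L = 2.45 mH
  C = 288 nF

Step 1 — Angular frequency: ω = 2π·f = 2π·35.3 = 221.8 rad/s.
Step 2 — Component impedances:
  R: Z = R = 76.9 Ω
  L: Z = jωL = j·221.8·0.00245 = 0 + j0.5434 Ω
  C: Z = 1/(jωC) = -j/(ω·C) = 0 - j1.565e+04 Ω
Step 3 — Series combination: Z_total = R + L + C = 76.9 - j1.565e+04 Ω = 1.565e+04∠-89.7° Ω.
Step 4 — Power factor: PF = cos(φ) = Re(Z)/|Z| = 76.9/15655 = 0.004912.
Step 5 — Type: Im(Z) = -1.565e+04 ⇒ leading (phase φ = -89.7°).

PF = 0.004912 (leading, φ = -89.7°)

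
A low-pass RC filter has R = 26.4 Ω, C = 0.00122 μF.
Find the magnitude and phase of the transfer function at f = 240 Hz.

Step 1 — Angular frequency: ω = 2π·240 = 1508 rad/s.
Step 2 — Transfer function: H(jω) = 1/(1 + jωRC).
Step 3 — Denominator: 1 + jωRC = 1 + j·1508·26.4·1.22e-09 = 1 + j4.857e-05.
Step 4 — H = 1 - j4.857e-05.
Step 5 — Magnitude: |H| = 1 (-0.0 dB); phase: φ = -0.0°.

|H| = 1 (-0.0 dB), φ = -0.0°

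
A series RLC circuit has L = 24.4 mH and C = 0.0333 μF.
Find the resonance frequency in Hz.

Step 1 — Resonance condition Im(Z)=0 gives ω₀ = 1/√(LC).
Step 2 — ω₀ = 1/√(0.0244·3.33e-08) = 3.508e+04 rad/s.
Step 3 — f₀ = ω₀/(2π) = 5583 Hz.

f₀ = 5583 Hz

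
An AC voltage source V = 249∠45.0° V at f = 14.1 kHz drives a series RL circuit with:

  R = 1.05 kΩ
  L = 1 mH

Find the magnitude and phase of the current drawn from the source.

Step 1 — Angular frequency: ω = 2π·f = 2π·1.41e+04 = 8.859e+04 rad/s.
Step 2 — Component impedances:
  R: Z = R = 1050 Ω
  L: Z = jωL = j·8.859e+04·0.001 = 0 + j88.59 Ω
Step 3 — Series combination: Z_total = R + L = 1050 + j88.59 Ω = 1054∠4.8° Ω.
Step 4 — Source phasor: V = 249∠45.0° V = 176.1 + j176.1 V.
Step 5 — Ohm's law: I = V / Z_total = (176.1 + j176.1) / (1050 + j88.59) = 0.1805 + j0.1525 A.
Step 6 — Convert to polar: |I| = 0.2363 A, ∠I = 40.2°.

I = 0.2363∠40.2° A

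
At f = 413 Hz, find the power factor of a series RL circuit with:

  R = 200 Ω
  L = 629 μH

Step 1 — Angular frequency: ω = 2π·f = 2π·413 = 2595 rad/s.
Step 2 — Component impedances:
  R: Z = R = 200 Ω
  L: Z = jωL = j·2595·0.000629 = 0 + j1.632 Ω
Step 3 — Series combination: Z_total = R + L = 200 + j1.632 Ω = 200∠0.5° Ω.
Step 4 — Power factor: PF = cos(φ) = Re(Z)/|Z| = 200/200 = 1.
Step 5 — Type: Im(Z) = 1.632 ⇒ lagging (phase φ = 0.5°).

PF = 1 (lagging, φ = 0.5°)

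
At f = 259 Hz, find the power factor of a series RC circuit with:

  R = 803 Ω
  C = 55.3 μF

Step 1 — Angular frequency: ω = 2π·f = 2π·259 = 1627 rad/s.
Step 2 — Component impedances:
  R: Z = R = 803 Ω
  C: Z = 1/(jωC) = -j/(ω·C) = 0 - j11.11 Ω
Step 3 — Series combination: Z_total = R + C = 803 - j11.11 Ω = 803.1∠-0.8° Ω.
Step 4 — Power factor: PF = cos(φ) = Re(Z)/|Z| = 803/803.1 = 0.9999.
Step 5 — Type: Im(Z) = -11.11 ⇒ leading (phase φ = -0.8°).

PF = 0.9999 (leading, φ = -0.8°)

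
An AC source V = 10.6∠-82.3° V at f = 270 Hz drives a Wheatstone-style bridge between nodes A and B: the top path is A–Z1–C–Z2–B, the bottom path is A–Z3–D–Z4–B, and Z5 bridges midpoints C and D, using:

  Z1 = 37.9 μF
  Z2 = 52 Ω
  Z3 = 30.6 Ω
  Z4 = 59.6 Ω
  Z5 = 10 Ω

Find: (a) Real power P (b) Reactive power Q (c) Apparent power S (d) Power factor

Step 1 — Angular frequency: ω = 2π·f = 2π·270 = 1696 rad/s.
Step 2 — Component impedances:
  Z1: Z = 1/(jωC) = -j/(ω·C) = 0 - j15.55 Ω
  Z2: Z = R = 52 Ω
  Z3: Z = R = 30.6 Ω
  Z4: Z = R = 59.6 Ω
  Z5: Z = R = 10 Ω
Step 3 — Bridge requires nodal analysis (the Z5 bridge couples midpoints C and D, so the two paths cannot be reduced to a simple series/parallel combination). Setting node B to ground and injecting 1 A at node A, the 3-node admittance system at A, C, D solves to V_A = Z_AB = 33.51 - j10.75 Ω = 35.19∠-17.8° Ω.
Step 4 — Source phasor: V = 10.6∠-82.3° V = 1.42 - j10.5 V.
Step 5 — Current: I = V / Z = 0.1296 - j0.2719 A = 0.3013∠-64.5° A.
Step 6 — Complex power: S = V·I* = 3.041 - j0.9752 VA.
Step 7 — Real power: P = Re(S) = 3.041 W.
Step 8 — Reactive power: Q = Im(S) = -0.9752 VAR.
Step 9 — Apparent power: |S| = 3.193 VA.
Step 10 — Power factor: PF = P/|S| = 0.9522 (leading).

(a) P = 3.041 W  (b) Q = -0.9752 VAR  (c) S = 3.193 VA  (d) PF = 0.9522 (leading)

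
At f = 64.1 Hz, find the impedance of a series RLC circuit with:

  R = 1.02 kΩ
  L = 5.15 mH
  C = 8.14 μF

Step 1 — Angular frequency: ω = 2π·f = 2π·64.1 = 402.8 rad/s.
Step 2 — Component impedances:
  R: Z = R = 1020 Ω
  L: Z = jωL = j·402.8·0.00515 = 0 + j2.074 Ω
  C: Z = 1/(jωC) = -j/(ω·C) = 0 - j305 Ω
Step 3 — Series combination: Z_total = R + L + C = 1020 - j303 Ω = 1064∠-16.5° Ω.

Z = 1020 - j303 Ω = 1064∠-16.5° Ω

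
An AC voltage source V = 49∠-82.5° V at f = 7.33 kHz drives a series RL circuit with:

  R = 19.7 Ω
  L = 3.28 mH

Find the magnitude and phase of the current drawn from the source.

Step 1 — Angular frequency: ω = 2π·f = 2π·7330 = 4.606e+04 rad/s.
Step 2 — Component impedances:
  R: Z = R = 19.7 Ω
  L: Z = jωL = j·4.606e+04·0.00328 = 0 + j151.1 Ω
Step 3 — Series combination: Z_total = R + L = 19.7 + j151.1 Ω = 152.3∠82.6° Ω.
Step 4 — Source phasor: V = 49∠-82.5° V = 6.396 - j48.58 V.
Step 5 — Ohm's law: I = V / Z_total = (6.396 - j48.58) / (19.7 + j151.1) = -0.3108 - j0.08287 A.
Step 6 — Convert to polar: |I| = 0.3216 A, ∠I = -165.1°.

I = 0.3216∠-165.1° A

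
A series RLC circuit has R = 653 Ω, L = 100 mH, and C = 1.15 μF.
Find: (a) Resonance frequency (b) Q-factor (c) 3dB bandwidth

Step 1 — Resonance: ω₀ = 1/√(LC) = 1/√(0.1·1.15e-06) = 2949 rad/s.
Step 2 — f₀ = ω₀/(2π) = 469.3 Hz.
Step 3 — Series Q: Q = ω₀L/R = 2949·0.1/653 = 0.4516.
Step 4 — Bandwidth: Δω = ω₀/Q = 6530 rad/s; BW = Δω/(2π) = 1039 Hz.

(a) f₀ = 469.3 Hz  (b) Q = 0.4516  (c) BW = 1039 Hz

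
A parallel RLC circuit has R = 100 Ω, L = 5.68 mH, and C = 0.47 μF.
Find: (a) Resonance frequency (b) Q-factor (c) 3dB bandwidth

Step 1 — Resonance: ω₀ = 1/√(LC) = 1/√(0.00568·4.7e-07) = 1.935e+04 rad/s.
Step 2 — f₀ = ω₀/(2π) = 3080 Hz.
Step 3 — Parallel Q: Q = R/(ω₀L) = 100/(1.935e+04·0.00568) = 0.9097.
Step 4 — Bandwidth: Δω = ω₀/Q = 2.128e+04 rad/s; BW = Δω/(2π) = 3386 Hz.

(a) f₀ = 3080 Hz  (b) Q = 0.9097  (c) BW = 3386 Hz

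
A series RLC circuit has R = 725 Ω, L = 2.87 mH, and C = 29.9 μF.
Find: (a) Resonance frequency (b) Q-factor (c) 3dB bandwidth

Step 1 — Resonance condition Im(Z)=0 gives ω₀ = 1/√(LC).
Step 2 — ω₀ = 1/√(0.00287·2.99e-05) = 3414 rad/s.
Step 3 — f₀ = ω₀/(2π) = 543.3 Hz.
Step 4 — Series Q: Q = ω₀L/R = 3414·0.00287/725 = 0.01351.
Step 5 — 3dB bandwidth: Δω = ω₀/Q = 2.526e+05 rad/s; BW = Δω/(2π) = 4.02e+04 Hz.

(a) f₀ = 543.3 Hz  (b) Q = 0.01351  (c) BW = 4.02e+04 Hz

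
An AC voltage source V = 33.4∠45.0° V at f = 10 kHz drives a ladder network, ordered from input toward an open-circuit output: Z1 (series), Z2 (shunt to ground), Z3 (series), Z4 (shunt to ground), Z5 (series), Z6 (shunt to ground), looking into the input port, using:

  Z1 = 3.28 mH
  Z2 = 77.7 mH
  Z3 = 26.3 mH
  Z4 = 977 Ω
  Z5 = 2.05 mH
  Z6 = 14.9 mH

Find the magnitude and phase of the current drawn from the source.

Step 1 — Angular frequency: ω = 2π·f = 2π·1e+04 = 6.283e+04 rad/s.
Step 2 — Component impedances:
  Z1: Z = jωL = j·6.283e+04·0.00328 = 0 + j206.1 Ω
  Z2: Z = jωL = j·6.283e+04·0.0777 = 0 + j4882 Ω
  Z3: Z = jωL = j·6.283e+04·0.0263 = 0 + j1652 Ω
  Z4: Z = R = 977 Ω
  Z5: Z = jωL = j·6.283e+04·0.00205 = 0 + j128.8 Ω
  Z6: Z = jωL = j·6.283e+04·0.0149 = 0 + j936.2 Ω
Step 3 — Ladder network (open output): work backward from the far end, alternating series and parallel combinations. Z_in = 255 + j1713 Ω = 1732∠81.5° Ω.
Step 4 — Source phasor: V = 33.4∠45.0° V = 23.62 + j23.62 V.
Step 5 — Ohm's law: I = V / Z_total = (23.62 + j23.62) / (255 + j1713) = 0.0155 - j0.01148 A.
Step 6 — Convert to polar: |I| = 0.01929 A, ∠I = -36.5°.

I = 0.01929∠-36.5° A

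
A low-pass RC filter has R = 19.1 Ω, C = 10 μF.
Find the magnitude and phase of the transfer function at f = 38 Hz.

Step 1 — Angular frequency: ω = 2π·38 = 238.8 rad/s.
Step 2 — Transfer function: H(jω) = 1/(1 + jωRC).
Step 3 — Denominator: 1 + jωRC = 1 + j·238.8·19.1·1e-05 = 1 + j0.0456.
Step 4 — H = 0.9979 - j0.04551.
Step 5 — Magnitude: |H| = 0.999 (-0.0 dB); phase: φ = -2.6°.

|H| = 0.999 (-0.0 dB), φ = -2.6°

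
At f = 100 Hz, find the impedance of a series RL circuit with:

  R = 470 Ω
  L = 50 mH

Step 1 — Angular frequency: ω = 2π·f = 2π·100 = 628.3 rad/s.
Step 2 — Component impedances:
  R: Z = R = 470 Ω
  L: Z = jωL = j·628.3·0.05 = 0 + j31.42 Ω
Step 3 — Series combination: Z_total = R + L = 470 + j31.42 Ω = 471∠3.8° Ω.

Z = 470 + j31.42 Ω = 471∠3.8° Ω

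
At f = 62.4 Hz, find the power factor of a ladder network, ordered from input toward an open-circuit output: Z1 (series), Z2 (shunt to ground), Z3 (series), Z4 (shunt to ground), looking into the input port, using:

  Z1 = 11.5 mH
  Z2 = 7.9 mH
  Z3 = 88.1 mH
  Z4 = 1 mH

Step 1 — Angular frequency: ω = 2π·f = 2π·62.4 = 392.1 rad/s.
Step 2 — Component impedances:
  Z1: Z = jωL = j·392.1·0.0115 = 0 + j4.509 Ω
  Z2: Z = jωL = j·392.1·0.0079 = 0 + j3.097 Ω
  Z3: Z = jωL = j·392.1·0.0881 = 0 + j34.54 Ω
  Z4: Z = jωL = j·392.1·0.001 = 0 + j0.3921 Ω
Step 3 — Ladder network (open output): work backward from the far end, alternating series and parallel combinations. Z_in = 0 + j7.354 Ω = 7.354∠90.0° Ω.
Step 4 — Power factor: PF = cos(φ) = Re(Z)/|Z| = 0/7.354 = 0.
Step 5 — Type: Im(Z) = 7.354 ⇒ lagging (phase φ = 90.0°).

PF = 0 (lagging, φ = 90.0°)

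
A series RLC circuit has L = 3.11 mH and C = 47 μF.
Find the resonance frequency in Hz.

Step 1 — Resonance condition Im(Z)=0 gives ω₀ = 1/√(LC).
Step 2 — ω₀ = 1/√(0.00311·4.7e-05) = 2616 rad/s.
Step 3 — f₀ = ω₀/(2π) = 416.3 Hz.

f₀ = 416.3 Hz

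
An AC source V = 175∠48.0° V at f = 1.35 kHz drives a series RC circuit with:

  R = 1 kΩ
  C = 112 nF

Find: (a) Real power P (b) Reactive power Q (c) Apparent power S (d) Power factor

Step 1 — Angular frequency: ω = 2π·f = 2π·1350 = 8482 rad/s.
Step 2 — Component impedances:
  R: Z = R = 1000 Ω
  C: Z = 1/(jωC) = -j/(ω·C) = 0 - j1053 Ω
Step 3 — Series combination: Z_total = R + C = 1000 - j1053 Ω = 1452∠-46.5° Ω.
Step 4 — Source phasor: V = 175∠48.0° V = 117.1 + j130.1 V.
Step 5 — Current: I = V / Z = -0.00939 + j0.1202 A = 0.1205∠94.5° A.
Step 6 — Complex power: S = V·I* = 14.53 - j15.29 VA.
Step 7 — Real power: P = Re(S) = 14.53 W.
Step 8 — Reactive power: Q = Im(S) = -15.29 VAR.
Step 9 — Apparent power: |S| = 21.09 VA.
Step 10 — Power factor: PF = P/|S| = 0.6888 (leading).

(a) P = 14.53 W  (b) Q = -15.29 VAR  (c) S = 21.09 VA  (d) PF = 0.6888 (leading)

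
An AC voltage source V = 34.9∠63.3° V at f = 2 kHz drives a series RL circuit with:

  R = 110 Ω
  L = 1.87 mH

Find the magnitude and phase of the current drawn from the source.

Step 1 — Angular frequency: ω = 2π·f = 2π·2000 = 1.257e+04 rad/s.
Step 2 — Component impedances:
  R: Z = R = 110 Ω
  L: Z = jωL = j·1.257e+04·0.00187 = 0 + j23.5 Ω
Step 3 — Series combination: Z_total = R + L = 110 + j23.5 Ω = 112.5∠12.1° Ω.
Step 4 — Source phasor: V = 34.9∠63.3° V = 15.68 + j31.18 V.
Step 5 — Ohm's law: I = V / Z_total = (15.68 + j31.18) / (110 + j23.5) = 0.1942 + j0.2419 A.
Step 6 — Convert to polar: |I| = 0.3103 A, ∠I = 51.2°.

I = 0.3103∠51.2° A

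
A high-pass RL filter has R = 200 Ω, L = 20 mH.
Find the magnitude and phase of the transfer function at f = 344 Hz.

Step 1 — Angular frequency: ω = 2π·344 = 2161 rad/s.
Step 2 — Transfer function: H(jω) = jωL/(R + jωL).
Step 3 — Numerator jωL = j·43.23; denominator R + jωL = 200 + j43.23.
Step 4 — H = 0.04463 + j0.2065.
Step 5 — Magnitude: |H| = 0.2113 (-13.5 dB); phase: φ = 77.8°.

|H| = 0.2113 (-13.5 dB), φ = 77.8°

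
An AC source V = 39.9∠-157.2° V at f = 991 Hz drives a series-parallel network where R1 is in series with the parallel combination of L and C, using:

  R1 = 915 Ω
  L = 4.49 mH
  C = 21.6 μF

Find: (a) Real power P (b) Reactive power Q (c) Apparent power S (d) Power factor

Step 1 — Angular frequency: ω = 2π·f = 2π·991 = 6227 rad/s.
Step 2 — Component impedances:
  R1: Z = R = 915 Ω
  L: Z = jωL = j·6227·0.00449 = 0 + j27.96 Ω
  C: Z = 1/(jωC) = -j/(ω·C) = 0 - j7.435 Ω
Step 3 — Parallel branch: L || C = 1/(1/L + 1/C) = 0 - j10.13 Ω.
Step 4 — Series with R1: Z_total = R1 + (L || C) = 915 - j10.13 Ω = 915.1∠-0.6° Ω.
Step 5 — Source phasor: V = 39.9∠-157.2° V = -36.78 - j15.46 V.
Step 6 — Current: I = V / Z = -0.04001 - j0.01734 A = 0.0436∠-156.6° A.
Step 7 — Complex power: S = V·I* = 1.74 - j0.01926 VA.
Step 8 — Real power: P = Re(S) = 1.74 W.
Step 9 — Reactive power: Q = Im(S) = -0.01926 VAR.
Step 10 — Apparent power: |S| = 1.74 VA.
Step 11 — Power factor: PF = P/|S| = 0.9999 (leading).

(a) P = 1.74 W  (b) Q = -0.01926 VAR  (c) S = 1.74 VA  (d) PF = 0.9999 (leading)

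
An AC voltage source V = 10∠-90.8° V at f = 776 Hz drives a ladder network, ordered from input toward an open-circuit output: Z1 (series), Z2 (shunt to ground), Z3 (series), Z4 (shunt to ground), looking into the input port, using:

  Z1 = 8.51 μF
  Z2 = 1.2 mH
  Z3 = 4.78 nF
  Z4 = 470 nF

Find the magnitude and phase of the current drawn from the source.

Step 1 — Angular frequency: ω = 2π·f = 2π·776 = 4876 rad/s.
Step 2 — Component impedances:
  Z1: Z = 1/(jωC) = -j/(ω·C) = 0 - j24.1 Ω
  Z2: Z = jωL = j·4876·0.0012 = 0 + j5.851 Ω
  Z3: Z = 1/(jωC) = -j/(ω·C) = 0 - j4.291e+04 Ω
  Z4: Z = 1/(jωC) = -j/(ω·C) = 0 - j436.4 Ω
Step 3 — Ladder network (open output): work backward from the far end, alternating series and parallel combinations. Z_in = 0 - j18.25 Ω = 18.25∠-90.0° Ω.
Step 4 — Source phasor: V = 10∠-90.8° V = -0.1396 - j9.999 V.
Step 5 — Ohm's law: I = V / Z_total = (-0.1396 - j9.999) / (0 - j18.25) = 0.5479 - j0.007651 A.
Step 6 — Convert to polar: |I| = 0.548 A, ∠I = -0.8°.

I = 0.548∠-0.8° A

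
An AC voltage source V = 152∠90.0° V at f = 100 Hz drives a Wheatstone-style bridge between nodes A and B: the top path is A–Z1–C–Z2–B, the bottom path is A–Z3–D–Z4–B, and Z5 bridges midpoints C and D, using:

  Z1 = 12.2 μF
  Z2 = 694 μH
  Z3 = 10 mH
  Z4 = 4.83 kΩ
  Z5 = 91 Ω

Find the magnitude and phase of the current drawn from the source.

Step 1 — Angular frequency: ω = 2π·f = 2π·100 = 628.3 rad/s.
Step 2 — Component impedances:
  Z1: Z = 1/(jωC) = -j/(ω·C) = 0 - j130.5 Ω
  Z2: Z = jωL = j·628.3·0.000694 = 0 + j0.4361 Ω
  Z3: Z = jωL = j·628.3·0.01 = 0 + j6.283 Ω
  Z4: Z = R = 4830 Ω
  Z5: Z = R = 91 Ω
Step 3 — Bridge requires nodal analysis (the Z5 bridge couples midpoints C and D, so the two paths cannot be reduced to a simple series/parallel combination). Setting node B to ground and injecting 1 A at node A, the 3-node admittance system at A, C, D solves to V_A = Z_AB = 64.96 - j39.71 Ω = 76.14∠-31.4° Ω.
Step 4 — Source phasor: V = 152∠90.0° V = 0 + j152 V.
Step 5 — Ohm's law: I = V / Z_total = (0 + j152) / (64.96 - j39.71) = -1.041 + j1.703 A.
Step 6 — Convert to polar: |I| = 1.996 A, ∠I = 121.4°.

I = 1.996∠121.4° A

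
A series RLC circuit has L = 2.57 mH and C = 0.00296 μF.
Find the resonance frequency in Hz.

Step 1 — Resonance condition Im(Z)=0 gives ω₀ = 1/√(LC).
Step 2 — ω₀ = 1/√(0.00257·2.96e-09) = 3.626e+05 rad/s.
Step 3 — f₀ = ω₀/(2π) = 5.77e+04 Hz.

f₀ = 5.77e+04 Hz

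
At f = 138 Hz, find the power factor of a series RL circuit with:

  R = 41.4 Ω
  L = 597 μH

Step 1 — Angular frequency: ω = 2π·f = 2π·138 = 867.1 rad/s.
Step 2 — Component impedances:
  R: Z = R = 41.4 Ω
  L: Z = jωL = j·867.1·0.000597 = 0 + j0.5176 Ω
Step 3 — Series combination: Z_total = R + L = 41.4 + j0.5176 Ω = 41.4∠0.7° Ω.
Step 4 — Power factor: PF = cos(φ) = Re(Z)/|Z| = 41.4/41.403 = 0.9999.
Step 5 — Type: Im(Z) = 0.5176 ⇒ lagging (phase φ = 0.7°).

PF = 0.9999 (lagging, φ = 0.7°)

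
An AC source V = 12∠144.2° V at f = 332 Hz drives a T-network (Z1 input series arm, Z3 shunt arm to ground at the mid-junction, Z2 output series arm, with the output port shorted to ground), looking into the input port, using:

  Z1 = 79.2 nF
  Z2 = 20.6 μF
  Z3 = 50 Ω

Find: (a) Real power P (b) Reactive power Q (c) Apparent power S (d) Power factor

Step 1 — Angular frequency: ω = 2π·f = 2π·332 = 2086 rad/s.
Step 2 — Component impedances:
  Z1: Z = 1/(jωC) = -j/(ω·C) = 0 - j6053 Ω
  Z2: Z = 1/(jωC) = -j/(ω·C) = 0 - j23.27 Ω
  Z3: Z = R = 50 Ω
Step 3 — With the output port shorted to ground, the output series arm Z2 runs from the junction to ground; the shunt arm Z3 also runs from the junction to ground. They appear in parallel: Z3 || Z2 = 8.902 - j19.13 Ω.
Step 4 — Series with input arm Z1: Z_in = Z1 + (Z3 || Z2) = 8.902 - j6072 Ω = 6072∠-89.9° Ω.
Step 5 — Source phasor: V = 12∠144.2° V = -9.733 + j7.019 V.
Step 6 — Current: I = V / Z = -0.001158 - j0.001601 A = 0.001976∠-125.9° A.
Step 7 — Complex power: S = V·I* = 3.477e-05 - j0.02372 VA.
Step 8 — Real power: P = Re(S) = 3.477e-05 W.
Step 9 — Reactive power: Q = Im(S) = -0.02372 VAR.
Step 10 — Apparent power: |S| = 0.02372 VA.
Step 11 — Power factor: PF = P/|S| = 0.001466 (leading).

(a) P = 3.477e-05 W  (b) Q = -0.02372 VAR  (c) S = 0.02372 VA  (d) PF = 0.001466 (leading)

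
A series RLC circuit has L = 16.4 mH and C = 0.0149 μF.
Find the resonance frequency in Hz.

Step 1 — Resonance condition Im(Z)=0 gives ω₀ = 1/√(LC).
Step 2 — ω₀ = 1/√(0.0164·1.49e-08) = 6.397e+04 rad/s.
Step 3 — f₀ = ω₀/(2π) = 1.018e+04 Hz.

f₀ = 1.018e+04 Hz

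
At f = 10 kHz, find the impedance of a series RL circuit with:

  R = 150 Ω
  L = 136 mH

Step 1 — Angular frequency: ω = 2π·f = 2π·1e+04 = 6.283e+04 rad/s.
Step 2 — Component impedances:
  R: Z = R = 150 Ω
  L: Z = jωL = j·6.283e+04·0.136 = 0 + j8545 Ω
Step 3 — Series combination: Z_total = R + L = 150 + j8545 Ω = 8546∠89.0° Ω.

Z = 150 + j8545 Ω = 8546∠89.0° Ω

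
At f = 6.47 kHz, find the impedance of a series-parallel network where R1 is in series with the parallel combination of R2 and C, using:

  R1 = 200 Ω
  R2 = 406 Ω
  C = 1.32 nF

Step 1 — Angular frequency: ω = 2π·f = 2π·6470 = 4.065e+04 rad/s.
Step 2 — Component impedances:
  R1: Z = R = 200 Ω
  R2: Z = R = 406 Ω
  C: Z = 1/(jωC) = -j/(ω·C) = 0 - j1.864e+04 Ω
Step 3 — Parallel branch: R2 || C = 1/(1/R2 + 1/C) = 405.8 - j8.841 Ω.
Step 4 — Series with R1: Z_total = R1 + (R2 || C) = 605.8 - j8.841 Ω = 605.9∠-0.8° Ω.

Z = 605.8 - j8.841 Ω = 605.9∠-0.8° Ω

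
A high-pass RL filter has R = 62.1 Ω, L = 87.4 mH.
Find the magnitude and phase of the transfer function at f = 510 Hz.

Step 1 — Angular frequency: ω = 2π·510 = 3204 rad/s.
Step 2 — Transfer function: H(jω) = jωL/(R + jωL).
Step 3 — Numerator jωL = j·280.1; denominator R + jωL = 62.1 + j280.1.
Step 4 — H = 0.9531 + j0.2113.
Step 5 — Magnitude: |H| = 0.9763 (-0.2 dB); phase: φ = 12.5°.

|H| = 0.9763 (-0.2 dB), φ = 12.5°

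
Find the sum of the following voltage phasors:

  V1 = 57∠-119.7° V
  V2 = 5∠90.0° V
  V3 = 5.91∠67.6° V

Step 1 — Convert each phasor to rectangular form:
  V1 = 57·(cos(-119.7°) + j·sin(-119.7°)) = -28.24 - j49.51 V
  V2 = 5·(cos(90.0°) + j·sin(90.0°)) = 0 + j5 V
  V3 = 5.91·(cos(67.6°) + j·sin(67.6°)) = 2.252 + j5.464 V
Step 2 — Sum components: V_total = -25.99 - j39.05 V.
Step 3 — Convert to polar: |V_total| = 46.91 V, ∠V_total = -123.6°.

V_total = 46.91∠-123.6° V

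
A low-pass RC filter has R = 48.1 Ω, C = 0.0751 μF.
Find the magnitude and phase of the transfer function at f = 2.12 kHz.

Step 1 — Angular frequency: ω = 2π·2120 = 1.332e+04 rad/s.
Step 2 — Transfer function: H(jω) = 1/(1 + jωRC).
Step 3 — Denominator: 1 + jωRC = 1 + j·1.332e+04·48.1·7.51e-08 = 1 + j0.04812.
Step 4 — H = 0.9977 - j0.04801.
Step 5 — Magnitude: |H| = 0.9988 (-0.0 dB); phase: φ = -2.8°.

|H| = 0.9988 (-0.0 dB), φ = -2.8°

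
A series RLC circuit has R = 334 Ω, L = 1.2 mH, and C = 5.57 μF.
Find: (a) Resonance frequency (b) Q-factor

Step 1 — Resonance condition Im(Z)=0 gives ω₀ = 1/√(LC).
Step 2 — ω₀ = 1/√(0.0012·5.57e-06) = 1.223e+04 rad/s.
Step 3 — f₀ = ω₀/(2π) = 1947 Hz.
Step 4 — Series Q: Q = ω₀L/R = 1.223e+04·0.0012/334 = 0.04395.

(a) f₀ = 1947 Hz  (b) Q = 0.04395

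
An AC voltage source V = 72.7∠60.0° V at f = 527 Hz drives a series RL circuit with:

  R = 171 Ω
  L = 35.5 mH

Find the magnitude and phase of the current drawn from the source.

Step 1 — Angular frequency: ω = 2π·f = 2π·527 = 3311 rad/s.
Step 2 — Component impedances:
  R: Z = R = 171 Ω
  L: Z = jωL = j·3311·0.0355 = 0 + j117.5 Ω
Step 3 — Series combination: Z_total = R + L = 171 + j117.5 Ω = 207.5∠34.5° Ω.
Step 4 — Source phasor: V = 72.7∠60.0° V = 36.35 + j62.96 V.
Step 5 — Ohm's law: I = V / Z_total = (36.35 + j62.96) / (171 + j117.5) = 0.3162 + j0.1508 A.
Step 6 — Convert to polar: |I| = 0.3504 A, ∠I = 25.5°.

I = 0.3504∠25.5° A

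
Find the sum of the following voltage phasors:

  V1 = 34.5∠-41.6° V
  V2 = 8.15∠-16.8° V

Step 1 — Convert each phasor to rectangular form:
  V1 = 34.5·(cos(-41.6°) + j·sin(-41.6°)) = 25.8 - j22.91 V
  V2 = 8.15·(cos(-16.8°) + j·sin(-16.8°)) = 7.802 - j2.356 V
Step 2 — Sum components: V_total = 33.6 - j25.26 V.
Step 3 — Convert to polar: |V_total| = 42.04 V, ∠V_total = -36.9°.

V_total = 42.04∠-36.9° V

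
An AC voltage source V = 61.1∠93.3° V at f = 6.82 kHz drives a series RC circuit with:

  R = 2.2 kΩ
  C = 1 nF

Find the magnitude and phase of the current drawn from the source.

Step 1 — Angular frequency: ω = 2π·f = 2π·6820 = 4.285e+04 rad/s.
Step 2 — Component impedances:
  R: Z = R = 2200 Ω
  C: Z = 1/(jωC) = -j/(ω·C) = 0 - j2.334e+04 Ω
Step 3 — Series combination: Z_total = R + C = 2200 - j2.334e+04 Ω = 2.344e+04∠-84.6° Ω.
Step 4 — Source phasor: V = 61.1∠93.3° V = -3.517 + j61 V.
Step 5 — Ohm's law: I = V / Z_total = (-3.517 + j61) / (2200 - j2.334e+04) = -0.002605 + j9.486e-05 A.
Step 6 — Convert to polar: |I| = 0.002607 A, ∠I = 177.9°.

I = 0.002607∠177.9° A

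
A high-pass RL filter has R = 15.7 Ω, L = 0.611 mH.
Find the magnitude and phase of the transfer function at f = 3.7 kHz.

Step 1 — Angular frequency: ω = 2π·3700 = 2.325e+04 rad/s.
Step 2 — Transfer function: H(jω) = jωL/(R + jωL).
Step 3 — Numerator jωL = j·14.2; denominator R + jωL = 15.7 + j14.2.
Step 4 — H = 0.4501 + j0.4975.
Step 5 — Magnitude: |H| = 0.6709 (-3.5 dB); phase: φ = 47.9°.

|H| = 0.6709 (-3.5 dB), φ = 47.9°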